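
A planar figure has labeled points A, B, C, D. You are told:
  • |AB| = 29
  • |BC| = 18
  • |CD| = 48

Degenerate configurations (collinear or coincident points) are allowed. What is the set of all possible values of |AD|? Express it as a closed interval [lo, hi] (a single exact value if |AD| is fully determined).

|AB| ∈ {29}
|BC| ∈ {18}
|CD| ∈ {48}
|AC| ∈ [11, 47]
|BD| ∈ [30, 66]
|AD| ∈ [1, 95]

|AD| ∈ [1, 95]  (≈ [1.0000, 95.0000])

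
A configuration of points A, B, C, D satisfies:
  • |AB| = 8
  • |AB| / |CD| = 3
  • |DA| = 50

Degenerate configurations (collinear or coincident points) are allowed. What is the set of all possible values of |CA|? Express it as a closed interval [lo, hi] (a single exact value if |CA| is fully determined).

|CA| ∈ [142/3, 158/3]  (≈ [47.3333, 52.6667])

|AB| ∈ {8}
|AD| ∈ {50}
|CD| ∈ {8/3}
|BD| ∈ [42, 58]
|AC| ∈ [142/3, 158/3]
|BC| ∈ [118/3, 182/3]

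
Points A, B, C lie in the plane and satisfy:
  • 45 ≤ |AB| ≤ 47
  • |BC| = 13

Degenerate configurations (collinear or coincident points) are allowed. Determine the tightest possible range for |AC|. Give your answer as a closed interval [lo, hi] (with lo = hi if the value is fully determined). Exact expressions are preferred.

|AB| ∈ [45, 47]
|BC| ∈ {13}
|AC| ∈ [32, 60]

|AC| ∈ [32, 60]  (≈ [32.0000, 60.0000])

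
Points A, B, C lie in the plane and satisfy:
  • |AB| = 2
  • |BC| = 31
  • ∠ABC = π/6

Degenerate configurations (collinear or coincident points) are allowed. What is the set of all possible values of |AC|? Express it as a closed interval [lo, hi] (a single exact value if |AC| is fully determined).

|AB| ∈ {2}
|BC| ∈ {31}
|AC| ∈ {√(965 - 62·√(3))}

|AC| = √(965 - 62·√(3))  (≈ 29.2850)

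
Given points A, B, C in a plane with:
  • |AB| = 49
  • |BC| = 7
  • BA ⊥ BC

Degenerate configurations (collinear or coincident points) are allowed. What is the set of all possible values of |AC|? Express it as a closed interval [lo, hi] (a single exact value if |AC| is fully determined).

|AB| ∈ {49}
|BC| ∈ {7}
|AC| ∈ {35·√(2)}

|AC| = 35·√(2)  (≈ 49.4975)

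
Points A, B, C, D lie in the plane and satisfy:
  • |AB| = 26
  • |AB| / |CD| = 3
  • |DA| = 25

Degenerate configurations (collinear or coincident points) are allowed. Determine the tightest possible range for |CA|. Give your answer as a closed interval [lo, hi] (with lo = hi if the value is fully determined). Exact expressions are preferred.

|CA| ∈ [49/3, 101/3]  (≈ [16.3333, 33.6667])

|AB| ∈ {26}
|AD| ∈ {25}
|CD| ∈ {26/3}
|BD| ∈ [1, 51]
|AC| ∈ [49/3, 101/3]
|BC| ∈ [0, 179/3]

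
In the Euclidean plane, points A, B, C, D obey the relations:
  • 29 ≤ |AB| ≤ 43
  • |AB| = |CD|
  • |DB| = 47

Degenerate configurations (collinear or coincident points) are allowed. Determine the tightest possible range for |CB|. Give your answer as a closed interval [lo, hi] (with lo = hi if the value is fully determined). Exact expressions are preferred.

|CB| ∈ [4, 90]  (≈ [4.0000, 90.0000])

|AB| ∈ [29, 43]
|BD| ∈ {47}
|CD| ∈ [29, 43]
|AD| ∈ [4, 90]
|BC| ∈ [4, 90]
|AC| ∈ [0, 133]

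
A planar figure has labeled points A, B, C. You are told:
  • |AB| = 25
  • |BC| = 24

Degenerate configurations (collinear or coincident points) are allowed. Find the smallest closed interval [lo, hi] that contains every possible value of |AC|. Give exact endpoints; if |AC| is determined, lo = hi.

|AB| ∈ {25}
|BC| ∈ {24}
|AC| ∈ [1, 49]

|AC| ∈ [1, 49]  (≈ [1.0000, 49.0000])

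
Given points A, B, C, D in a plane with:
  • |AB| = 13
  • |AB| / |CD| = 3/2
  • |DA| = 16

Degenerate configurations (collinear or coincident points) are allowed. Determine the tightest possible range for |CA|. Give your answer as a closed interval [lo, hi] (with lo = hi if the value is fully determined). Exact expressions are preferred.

|AB| ∈ {13}
|AD| ∈ {16}
|CD| ∈ {26/3}
|BD| ∈ [3, 29]
|AC| ∈ [22/3, 74/3]
|BC| ∈ [0, 113/3]

|CA| ∈ [22/3, 74/3]  (≈ [7.3333, 24.6667])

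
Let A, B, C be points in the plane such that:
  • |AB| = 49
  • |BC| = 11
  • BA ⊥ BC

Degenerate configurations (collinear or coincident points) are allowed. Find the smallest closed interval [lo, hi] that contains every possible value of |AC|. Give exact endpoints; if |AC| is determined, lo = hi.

|AB| ∈ {49}
|BC| ∈ {11}
|AC| ∈ {√(2522)}

|AC| = √(2522)  (≈ 50.2195)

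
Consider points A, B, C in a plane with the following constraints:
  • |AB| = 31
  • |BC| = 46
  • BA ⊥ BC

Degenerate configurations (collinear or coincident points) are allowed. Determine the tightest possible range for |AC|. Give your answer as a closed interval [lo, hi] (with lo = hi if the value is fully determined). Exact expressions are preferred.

|AB| ∈ {31}
|BC| ∈ {46}
|AC| ∈ {√(3077)}

|AC| = √(3077)  (≈ 55.4707)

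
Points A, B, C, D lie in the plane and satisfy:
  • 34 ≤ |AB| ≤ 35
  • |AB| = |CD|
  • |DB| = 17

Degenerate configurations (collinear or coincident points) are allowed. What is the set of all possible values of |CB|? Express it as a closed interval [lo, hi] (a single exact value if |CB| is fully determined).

|AB| ∈ [34, 35]
|BD| ∈ {17}
|CD| ∈ [34, 35]
|AD| ∈ [17, 52]
|BC| ∈ [17, 52]
|AC| ∈ [0, 87]

|CB| ∈ [17, 52]  (≈ [17.0000, 52.0000])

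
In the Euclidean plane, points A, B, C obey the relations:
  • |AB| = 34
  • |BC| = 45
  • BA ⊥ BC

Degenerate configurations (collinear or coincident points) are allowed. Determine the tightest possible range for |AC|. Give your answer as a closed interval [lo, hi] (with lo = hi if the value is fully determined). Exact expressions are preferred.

|AC| = √(3181)  (≈ 56.4004)

|AB| ∈ {34}
|BC| ∈ {45}
|AC| ∈ {√(3181)}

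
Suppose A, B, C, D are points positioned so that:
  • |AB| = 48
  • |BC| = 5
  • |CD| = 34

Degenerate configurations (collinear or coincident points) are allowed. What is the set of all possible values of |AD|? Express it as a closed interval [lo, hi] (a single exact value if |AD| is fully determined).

|AB| ∈ {48}
|BC| ∈ {5}
|CD| ∈ {34}
|AC| ∈ [43, 53]
|BD| ∈ [29, 39]
|AD| ∈ [9, 87]

|AD| ∈ [9, 87]  (≈ [9.0000, 87.0000])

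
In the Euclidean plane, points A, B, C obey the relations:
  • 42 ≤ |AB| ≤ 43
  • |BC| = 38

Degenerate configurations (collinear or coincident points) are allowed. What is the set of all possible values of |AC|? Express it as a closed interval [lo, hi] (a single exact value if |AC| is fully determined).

|AB| ∈ [42, 43]
|BC| ∈ {38}
|AC| ∈ [4, 81]

|AC| ∈ [4, 81]  (≈ [4.0000, 81.0000])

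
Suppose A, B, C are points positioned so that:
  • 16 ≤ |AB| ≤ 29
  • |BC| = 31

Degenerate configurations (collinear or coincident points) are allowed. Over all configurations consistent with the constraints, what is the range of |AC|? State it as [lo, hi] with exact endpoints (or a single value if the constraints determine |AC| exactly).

|AC| ∈ [2, 60]  (≈ [2.0000, 60.0000])

|AB| ∈ [16, 29]
|BC| ∈ {31}
|AC| ∈ [2, 60]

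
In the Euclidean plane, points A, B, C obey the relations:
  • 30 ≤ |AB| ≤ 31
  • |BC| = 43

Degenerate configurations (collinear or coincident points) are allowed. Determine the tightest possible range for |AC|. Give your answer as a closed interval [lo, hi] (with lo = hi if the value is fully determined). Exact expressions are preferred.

|AB| ∈ [30, 31]
|BC| ∈ {43}
|AC| ∈ [12, 74]

|AC| ∈ [12, 74]  (≈ [12.0000, 74.0000])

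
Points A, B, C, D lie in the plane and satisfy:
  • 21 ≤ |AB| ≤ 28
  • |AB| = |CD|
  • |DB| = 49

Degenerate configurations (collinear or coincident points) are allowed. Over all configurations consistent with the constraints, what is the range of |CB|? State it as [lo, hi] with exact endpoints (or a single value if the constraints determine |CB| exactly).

|AB| ∈ [21, 28]
|BD| ∈ {49}
|CD| ∈ [21, 28]
|AD| ∈ [21, 77]
|BC| ∈ [21, 77]
|AC| ∈ [0, 105]

|CB| ∈ [21, 77]  (≈ [21.0000, 77.0000])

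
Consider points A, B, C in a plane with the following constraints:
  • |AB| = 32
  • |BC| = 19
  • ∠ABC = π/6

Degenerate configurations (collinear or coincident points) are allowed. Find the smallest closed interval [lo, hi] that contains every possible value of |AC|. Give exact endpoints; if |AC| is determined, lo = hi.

|AC| = √(1385 - 608·√(3))  (≈ 18.2185)

|AB| ∈ {32}
|BC| ∈ {19}
|AC| ∈ {√(1385 - 608·√(3))}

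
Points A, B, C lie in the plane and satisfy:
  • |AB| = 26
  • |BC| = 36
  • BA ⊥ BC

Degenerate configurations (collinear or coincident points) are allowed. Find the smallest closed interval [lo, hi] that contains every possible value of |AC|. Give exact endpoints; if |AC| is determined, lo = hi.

|AC| = 2·√(493)  (≈ 44.4072)

|AB| ∈ {26}
|BC| ∈ {36}
|AC| ∈ {2·√(493)}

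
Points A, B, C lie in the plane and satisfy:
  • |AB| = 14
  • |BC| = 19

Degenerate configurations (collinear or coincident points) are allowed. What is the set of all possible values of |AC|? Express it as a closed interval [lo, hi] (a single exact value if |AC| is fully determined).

|AC| ∈ [5, 33]  (≈ [5.0000, 33.0000])

|AB| ∈ {14}
|BC| ∈ {19}
|AC| ∈ [5, 33]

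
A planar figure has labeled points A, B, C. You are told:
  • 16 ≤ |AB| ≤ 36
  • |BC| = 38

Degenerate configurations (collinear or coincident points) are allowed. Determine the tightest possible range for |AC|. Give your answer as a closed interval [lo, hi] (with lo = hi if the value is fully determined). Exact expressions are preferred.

|AB| ∈ [16, 36]
|BC| ∈ {38}
|AC| ∈ [2, 74]

|AC| ∈ [2, 74]  (≈ [2.0000, 74.0000])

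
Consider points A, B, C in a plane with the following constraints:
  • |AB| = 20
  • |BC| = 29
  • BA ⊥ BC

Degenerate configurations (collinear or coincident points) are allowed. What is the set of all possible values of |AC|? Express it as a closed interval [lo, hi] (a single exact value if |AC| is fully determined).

|AB| ∈ {20}
|BC| ∈ {29}
|AC| ∈ {√(1241)}

|AC| = √(1241)  (≈ 35.2278)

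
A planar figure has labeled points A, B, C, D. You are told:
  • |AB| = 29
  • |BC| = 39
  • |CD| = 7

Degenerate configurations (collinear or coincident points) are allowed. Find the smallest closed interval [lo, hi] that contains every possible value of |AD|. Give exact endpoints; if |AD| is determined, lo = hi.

|AD| ∈ [3, 75]  (≈ [3.0000, 75.0000])

|AB| ∈ {29}
|BC| ∈ {39}
|CD| ∈ {7}
|AC| ∈ [10, 68]
|BD| ∈ [32, 46]
|AD| ∈ [3, 75]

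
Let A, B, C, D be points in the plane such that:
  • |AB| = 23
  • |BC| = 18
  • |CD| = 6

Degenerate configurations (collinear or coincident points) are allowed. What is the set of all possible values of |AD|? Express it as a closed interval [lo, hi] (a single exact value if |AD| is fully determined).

|AB| ∈ {23}
|BC| ∈ {18}
|CD| ∈ {6}
|AC| ∈ [5, 41]
|BD| ∈ [12, 24]
|AD| ∈ [0, 47]

|AD| ∈ [0, 47]  (≈ [0.0000, 47.0000])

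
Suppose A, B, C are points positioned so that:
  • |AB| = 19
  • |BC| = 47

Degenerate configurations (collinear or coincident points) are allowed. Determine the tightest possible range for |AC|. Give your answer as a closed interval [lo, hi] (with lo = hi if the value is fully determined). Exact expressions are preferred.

|AB| ∈ {19}
|BC| ∈ {47}
|AC| ∈ [28, 66]

|AC| ∈ [28, 66]  (≈ [28.0000, 66.0000])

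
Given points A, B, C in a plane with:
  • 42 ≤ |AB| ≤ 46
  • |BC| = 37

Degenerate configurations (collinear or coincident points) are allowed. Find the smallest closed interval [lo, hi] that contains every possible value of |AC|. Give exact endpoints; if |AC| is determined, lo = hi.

|AC| ∈ [5, 83]  (≈ [5.0000, 83.0000])

|AB| ∈ [42, 46]
|BC| ∈ {37}
|AC| ∈ [5, 83]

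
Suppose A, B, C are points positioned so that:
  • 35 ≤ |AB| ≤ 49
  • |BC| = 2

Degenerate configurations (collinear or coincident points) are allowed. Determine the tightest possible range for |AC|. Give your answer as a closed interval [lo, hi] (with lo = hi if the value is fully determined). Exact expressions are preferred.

|AC| ∈ [33, 51]  (≈ [33.0000, 51.0000])

|AB| ∈ [35, 49]
|BC| ∈ {2}
|AC| ∈ [33, 51]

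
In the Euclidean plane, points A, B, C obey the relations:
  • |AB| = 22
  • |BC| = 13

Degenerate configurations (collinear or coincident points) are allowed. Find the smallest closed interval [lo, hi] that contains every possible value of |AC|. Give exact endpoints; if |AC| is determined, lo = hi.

|AB| ∈ {22}
|BC| ∈ {13}
|AC| ∈ [9, 35]

|AC| ∈ [9, 35]  (≈ [9.0000, 35.0000])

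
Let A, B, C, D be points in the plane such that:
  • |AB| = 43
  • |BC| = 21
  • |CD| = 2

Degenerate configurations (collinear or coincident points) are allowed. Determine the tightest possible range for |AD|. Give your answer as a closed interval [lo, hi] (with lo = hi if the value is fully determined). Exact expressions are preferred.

|AB| ∈ {43}
|BC| ∈ {21}
|CD| ∈ {2}
|AC| ∈ [22, 64]
|BD| ∈ [19, 23]
|AD| ∈ [20, 66]

|AD| ∈ [20, 66]  (≈ [20.0000, 66.0000])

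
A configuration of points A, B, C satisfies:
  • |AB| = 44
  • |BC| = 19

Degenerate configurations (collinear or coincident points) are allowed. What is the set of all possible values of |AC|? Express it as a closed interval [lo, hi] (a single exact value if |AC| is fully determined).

|AB| ∈ {44}
|BC| ∈ {19}
|AC| ∈ [25, 63]

|AC| ∈ [25, 63]  (≈ [25.0000, 63.0000])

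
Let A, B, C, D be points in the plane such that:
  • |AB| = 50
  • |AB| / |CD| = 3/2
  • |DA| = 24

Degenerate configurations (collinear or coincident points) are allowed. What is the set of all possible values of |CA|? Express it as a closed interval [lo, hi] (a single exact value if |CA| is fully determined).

|CA| ∈ [28/3, 172/3]  (≈ [9.3333, 57.3333])

|AB| ∈ {50}
|AD| ∈ {24}
|CD| ∈ {100/3}
|BD| ∈ [26, 74]
|AC| ∈ [28/3, 172/3]
|BC| ∈ [0, 322/3]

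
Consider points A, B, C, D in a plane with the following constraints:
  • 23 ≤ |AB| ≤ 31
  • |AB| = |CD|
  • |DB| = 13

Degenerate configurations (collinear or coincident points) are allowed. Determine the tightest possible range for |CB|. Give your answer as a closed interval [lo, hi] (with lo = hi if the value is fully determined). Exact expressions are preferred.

|AB| ∈ [23, 31]
|BD| ∈ {13}
|CD| ∈ [23, 31]
|AD| ∈ [10, 44]
|BC| ∈ [10, 44]
|AC| ∈ [0, 75]

|CB| ∈ [10, 44]  (≈ [10.0000, 44.0000])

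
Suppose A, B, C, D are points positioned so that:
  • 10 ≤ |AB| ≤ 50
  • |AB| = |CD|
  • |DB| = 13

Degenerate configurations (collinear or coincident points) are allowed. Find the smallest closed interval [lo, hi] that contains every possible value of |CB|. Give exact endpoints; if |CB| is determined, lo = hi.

|CB| ∈ [0, 63]  (≈ [0.0000, 63.0000])

|AB| ∈ [10, 50]
|BD| ∈ {13}
|CD| ∈ [10, 50]
|AD| ∈ [0, 63]
|BC| ∈ [0, 63]
|AC| ∈ [0, 113]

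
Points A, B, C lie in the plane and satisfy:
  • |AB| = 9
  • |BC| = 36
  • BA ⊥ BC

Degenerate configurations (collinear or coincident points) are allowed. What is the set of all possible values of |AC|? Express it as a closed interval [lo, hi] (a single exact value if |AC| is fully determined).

|AC| = 9·√(17)  (≈ 37.1080)

|AB| ∈ {9}
|BC| ∈ {36}
|AC| ∈ {9·√(17)}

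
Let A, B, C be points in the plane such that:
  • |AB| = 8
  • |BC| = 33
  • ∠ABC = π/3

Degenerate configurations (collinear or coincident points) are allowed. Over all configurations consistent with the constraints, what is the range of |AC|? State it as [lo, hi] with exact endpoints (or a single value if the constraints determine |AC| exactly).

|AC| = √(889)  (≈ 29.8161)

|AB| ∈ {8}
|BC| ∈ {33}
|AC| ∈ {√(889)}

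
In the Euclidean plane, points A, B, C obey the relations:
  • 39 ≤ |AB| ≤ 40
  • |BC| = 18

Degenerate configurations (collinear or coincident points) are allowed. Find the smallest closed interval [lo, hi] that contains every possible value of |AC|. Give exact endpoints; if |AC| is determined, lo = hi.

|AB| ∈ [39, 40]
|BC| ∈ {18}
|AC| ∈ [21, 58]

|AC| ∈ [21, 58]  (≈ [21.0000, 58.0000])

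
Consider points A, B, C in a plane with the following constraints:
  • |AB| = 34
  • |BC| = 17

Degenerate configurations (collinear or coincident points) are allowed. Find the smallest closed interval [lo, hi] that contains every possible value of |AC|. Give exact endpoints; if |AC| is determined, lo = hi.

|AC| ∈ [17, 51]  (≈ [17.0000, 51.0000])

|AB| ∈ {34}
|BC| ∈ {17}
|AC| ∈ [17, 51]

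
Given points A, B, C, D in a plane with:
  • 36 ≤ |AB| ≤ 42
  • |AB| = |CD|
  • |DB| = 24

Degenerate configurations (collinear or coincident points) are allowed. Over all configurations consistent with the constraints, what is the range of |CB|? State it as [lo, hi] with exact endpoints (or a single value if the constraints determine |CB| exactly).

|AB| ∈ [36, 42]
|BD| ∈ {24}
|CD| ∈ [36, 42]
|AD| ∈ [12, 66]
|BC| ∈ [12, 66]
|AC| ∈ [0, 108]

|CB| ∈ [12, 66]  (≈ [12.0000, 66.0000])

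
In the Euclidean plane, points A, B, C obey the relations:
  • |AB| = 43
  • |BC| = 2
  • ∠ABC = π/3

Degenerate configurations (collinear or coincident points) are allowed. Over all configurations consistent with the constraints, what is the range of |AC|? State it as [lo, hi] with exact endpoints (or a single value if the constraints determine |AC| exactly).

|AC| = √(1767)  (≈ 42.0357)

|AB| ∈ {43}
|BC| ∈ {2}
|AC| ∈ {√(1767)}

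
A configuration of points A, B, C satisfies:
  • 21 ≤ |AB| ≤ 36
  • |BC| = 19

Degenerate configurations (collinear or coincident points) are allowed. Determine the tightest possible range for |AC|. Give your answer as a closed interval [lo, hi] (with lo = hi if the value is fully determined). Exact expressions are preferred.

|AC| ∈ [2, 55]  (≈ [2.0000, 55.0000])

|AB| ∈ [21, 36]
|BC| ∈ {19}
|AC| ∈ [2, 55]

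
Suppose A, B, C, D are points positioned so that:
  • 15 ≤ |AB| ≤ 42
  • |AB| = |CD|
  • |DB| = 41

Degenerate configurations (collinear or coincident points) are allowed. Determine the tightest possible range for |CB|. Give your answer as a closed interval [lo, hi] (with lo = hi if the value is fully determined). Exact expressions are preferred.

|AB| ∈ [15, 42]
|BD| ∈ {41}
|CD| ∈ [15, 42]
|AD| ∈ [0, 83]
|BC| ∈ [0, 83]
|AC| ∈ [0, 125]

|CB| ∈ [0, 83]  (≈ [0.0000, 83.0000])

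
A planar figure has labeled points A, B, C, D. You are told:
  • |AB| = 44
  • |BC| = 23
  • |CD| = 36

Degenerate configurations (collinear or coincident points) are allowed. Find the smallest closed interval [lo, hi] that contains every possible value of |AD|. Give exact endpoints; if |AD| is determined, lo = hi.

|AD| ∈ [0, 103]  (≈ [0.0000, 103.0000])

|AB| ∈ {44}
|BC| ∈ {23}
|CD| ∈ {36}
|AC| ∈ [21, 67]
|BD| ∈ [13, 59]
|AD| ∈ [0, 103]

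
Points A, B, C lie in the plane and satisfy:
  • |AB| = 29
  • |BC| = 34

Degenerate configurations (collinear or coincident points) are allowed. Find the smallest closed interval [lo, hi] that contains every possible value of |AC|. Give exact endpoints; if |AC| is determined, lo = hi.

|AB| ∈ {29}
|BC| ∈ {34}
|AC| ∈ [5, 63]

|AC| ∈ [5, 63]  (≈ [5.0000, 63.0000])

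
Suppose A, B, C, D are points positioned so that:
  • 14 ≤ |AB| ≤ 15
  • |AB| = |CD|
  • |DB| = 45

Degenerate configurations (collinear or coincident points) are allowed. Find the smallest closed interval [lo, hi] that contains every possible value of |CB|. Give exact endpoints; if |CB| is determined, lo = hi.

|AB| ∈ [14, 15]
|BD| ∈ {45}
|CD| ∈ [14, 15]
|AD| ∈ [30, 60]
|BC| ∈ [30, 60]
|AC| ∈ [15, 75]

|CB| ∈ [30, 60]  (≈ [30.0000, 60.0000])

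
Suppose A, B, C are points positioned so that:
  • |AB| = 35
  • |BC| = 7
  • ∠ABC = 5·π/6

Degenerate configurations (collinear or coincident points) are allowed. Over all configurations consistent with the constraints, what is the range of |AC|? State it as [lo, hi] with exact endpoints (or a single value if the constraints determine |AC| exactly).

|AB| ∈ {35}
|BC| ∈ {7}
|AC| ∈ {7·√(5·√(3) + 26)}

|AC| = 7·√(5·√(3) + 26)  (≈ 41.2111)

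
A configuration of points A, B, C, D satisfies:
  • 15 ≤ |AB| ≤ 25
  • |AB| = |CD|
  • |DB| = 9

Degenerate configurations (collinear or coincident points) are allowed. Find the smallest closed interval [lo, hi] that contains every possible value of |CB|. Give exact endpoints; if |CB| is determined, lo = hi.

|AB| ∈ [15, 25]
|BD| ∈ {9}
|CD| ∈ [15, 25]
|AD| ∈ [6, 34]
|BC| ∈ [6, 34]
|AC| ∈ [0, 59]

|CB| ∈ [6, 34]  (≈ [6.0000, 34.0000])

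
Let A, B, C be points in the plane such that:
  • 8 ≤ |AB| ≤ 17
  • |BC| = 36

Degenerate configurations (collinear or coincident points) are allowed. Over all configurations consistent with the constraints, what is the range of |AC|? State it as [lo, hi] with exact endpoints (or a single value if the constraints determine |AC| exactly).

|AC| ∈ [19, 53]  (≈ [19.0000, 53.0000])

|AB| ∈ [8, 17]
|BC| ∈ {36}
|AC| ∈ [19, 53]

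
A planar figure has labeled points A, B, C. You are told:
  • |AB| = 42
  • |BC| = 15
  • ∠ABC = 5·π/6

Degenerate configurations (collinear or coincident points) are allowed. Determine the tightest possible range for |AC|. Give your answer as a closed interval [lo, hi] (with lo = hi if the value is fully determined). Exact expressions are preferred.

|AB| ∈ {42}
|BC| ∈ {15}
|AC| ∈ {3·√(70·√(3) + 221)}

|AC| = 3·√(70·√(3) + 221)  (≈ 55.4995)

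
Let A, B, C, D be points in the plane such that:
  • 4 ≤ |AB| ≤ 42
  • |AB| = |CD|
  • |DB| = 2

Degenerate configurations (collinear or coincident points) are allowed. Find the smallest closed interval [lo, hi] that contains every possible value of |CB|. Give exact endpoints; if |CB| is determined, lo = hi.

|AB| ∈ [4, 42]
|BD| ∈ {2}
|CD| ∈ [4, 42]
|AD| ∈ [2, 44]
|BC| ∈ [2, 44]
|AC| ∈ [0, 86]

|CB| ∈ [2, 44]  (≈ [2.0000, 44.0000])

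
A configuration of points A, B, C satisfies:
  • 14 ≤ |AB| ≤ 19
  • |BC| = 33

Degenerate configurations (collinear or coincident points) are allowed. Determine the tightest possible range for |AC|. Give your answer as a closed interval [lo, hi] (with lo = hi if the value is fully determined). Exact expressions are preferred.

|AC| ∈ [14, 52]  (≈ [14.0000, 52.0000])

|AB| ∈ [14, 19]
|BC| ∈ {33}
|AC| ∈ [14, 52]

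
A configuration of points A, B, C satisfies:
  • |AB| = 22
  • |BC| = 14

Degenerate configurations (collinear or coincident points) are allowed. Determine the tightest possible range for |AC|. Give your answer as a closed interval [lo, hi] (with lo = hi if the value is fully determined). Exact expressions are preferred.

|AB| ∈ {22}
|BC| ∈ {14}
|AC| ∈ [8, 36]

|AC| ∈ [8, 36]  (≈ [8.0000, 36.0000])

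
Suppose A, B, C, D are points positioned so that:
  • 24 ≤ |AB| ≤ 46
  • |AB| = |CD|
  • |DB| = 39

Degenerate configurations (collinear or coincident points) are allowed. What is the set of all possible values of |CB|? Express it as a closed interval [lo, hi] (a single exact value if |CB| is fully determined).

|AB| ∈ [24, 46]
|BD| ∈ {39}
|CD| ∈ [24, 46]
|AD| ∈ [0, 85]
|BC| ∈ [0, 85]
|AC| ∈ [0, 131]

|CB| ∈ [0, 85]  (≈ [0.0000, 85.0000])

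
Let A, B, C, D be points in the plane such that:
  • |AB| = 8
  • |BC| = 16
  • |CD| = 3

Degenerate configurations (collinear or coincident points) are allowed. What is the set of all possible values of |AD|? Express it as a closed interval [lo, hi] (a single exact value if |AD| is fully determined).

|AB| ∈ {8}
|BC| ∈ {16}
|CD| ∈ {3}
|AC| ∈ [8, 24]
|BD| ∈ [13, 19]
|AD| ∈ [5, 27]

|AD| ∈ [5, 27]  (≈ [5.0000, 27.0000])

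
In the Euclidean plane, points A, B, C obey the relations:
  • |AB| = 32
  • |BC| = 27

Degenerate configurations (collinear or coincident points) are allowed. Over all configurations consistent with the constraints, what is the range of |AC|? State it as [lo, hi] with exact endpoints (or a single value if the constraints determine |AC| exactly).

|AB| ∈ {32}
|BC| ∈ {27}
|AC| ∈ [5, 59]

|AC| ∈ [5, 59]  (≈ [5.0000, 59.0000])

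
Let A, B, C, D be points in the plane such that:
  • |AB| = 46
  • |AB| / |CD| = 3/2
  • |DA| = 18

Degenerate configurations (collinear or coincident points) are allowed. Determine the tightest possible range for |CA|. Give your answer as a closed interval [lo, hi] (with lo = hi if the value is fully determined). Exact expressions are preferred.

|AB| ∈ {46}
|AD| ∈ {18}
|CD| ∈ {92/3}
|BD| ∈ [28, 64]
|AC| ∈ [38/3, 146/3]
|BC| ∈ [0, 284/3]

|CA| ∈ [38/3, 146/3]  (≈ [12.6667, 48.6667])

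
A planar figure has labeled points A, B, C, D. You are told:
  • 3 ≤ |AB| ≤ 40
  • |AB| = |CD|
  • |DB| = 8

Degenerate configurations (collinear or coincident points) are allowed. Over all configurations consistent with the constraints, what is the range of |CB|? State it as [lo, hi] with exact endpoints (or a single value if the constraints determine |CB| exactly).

|AB| ∈ [3, 40]
|BD| ∈ {8}
|CD| ∈ [3, 40]
|AD| ∈ [0, 48]
|BC| ∈ [0, 48]
|AC| ∈ [0, 88]

|CB| ∈ [0, 48]  (≈ [0.0000, 48.0000])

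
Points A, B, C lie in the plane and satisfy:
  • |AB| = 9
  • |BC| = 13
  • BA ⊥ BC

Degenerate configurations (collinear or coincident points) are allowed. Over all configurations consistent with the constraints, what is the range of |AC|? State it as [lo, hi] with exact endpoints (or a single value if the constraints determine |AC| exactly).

|AB| ∈ {9}
|BC| ∈ {13}
|AC| ∈ {5·√(10)}

|AC| = 5·√(10)  (≈ 15.8114)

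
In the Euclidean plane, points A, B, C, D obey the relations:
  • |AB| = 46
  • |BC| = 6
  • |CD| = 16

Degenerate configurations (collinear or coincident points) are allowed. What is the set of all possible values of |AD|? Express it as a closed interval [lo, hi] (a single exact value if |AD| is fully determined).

|AD| ∈ [24, 68]  (≈ [24.0000, 68.0000])

|AB| ∈ {46}
|BC| ∈ {6}
|CD| ∈ {16}
|AC| ∈ [40, 52]
|BD| ∈ [10, 22]
|AD| ∈ [24, 68]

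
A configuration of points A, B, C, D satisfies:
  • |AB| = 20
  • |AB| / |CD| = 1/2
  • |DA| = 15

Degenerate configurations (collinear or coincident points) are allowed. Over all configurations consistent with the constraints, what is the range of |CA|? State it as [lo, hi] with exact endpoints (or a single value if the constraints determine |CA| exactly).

|AB| ∈ {20}
|AD| ∈ {15}
|CD| ∈ {40}
|BD| ∈ [5, 35]
|AC| ∈ [25, 55]
|BC| ∈ [5, 75]

|CA| ∈ [25, 55]  (≈ [25.0000, 55.0000])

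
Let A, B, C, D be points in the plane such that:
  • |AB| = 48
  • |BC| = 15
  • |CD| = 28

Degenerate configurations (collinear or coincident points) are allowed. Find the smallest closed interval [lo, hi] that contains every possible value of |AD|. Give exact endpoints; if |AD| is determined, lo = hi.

|AB| ∈ {48}
|BC| ∈ {15}
|CD| ∈ {28}
|AC| ∈ [33, 63]
|BD| ∈ [13, 43]
|AD| ∈ [5, 91]

|AD| ∈ [5, 91]  (≈ [5.0000, 91.0000])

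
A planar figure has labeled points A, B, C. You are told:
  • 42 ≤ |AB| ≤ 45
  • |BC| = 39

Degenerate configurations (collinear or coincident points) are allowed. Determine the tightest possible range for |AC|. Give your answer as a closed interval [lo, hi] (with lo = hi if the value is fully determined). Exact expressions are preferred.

|AC| ∈ [3, 84]  (≈ [3.0000, 84.0000])

|AB| ∈ [42, 45]
|BC| ∈ {39}
|AC| ∈ [3, 84]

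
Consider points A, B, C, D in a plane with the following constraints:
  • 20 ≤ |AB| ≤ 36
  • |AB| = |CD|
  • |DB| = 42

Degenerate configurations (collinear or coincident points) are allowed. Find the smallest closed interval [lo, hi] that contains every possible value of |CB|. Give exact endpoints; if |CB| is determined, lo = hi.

|AB| ∈ [20, 36]
|BD| ∈ {42}
|CD| ∈ [20, 36]
|AD| ∈ [6, 78]
|BC| ∈ [6, 78]
|AC| ∈ [0, 114]

|CB| ∈ [6, 78]  (≈ [6.0000, 78.0000])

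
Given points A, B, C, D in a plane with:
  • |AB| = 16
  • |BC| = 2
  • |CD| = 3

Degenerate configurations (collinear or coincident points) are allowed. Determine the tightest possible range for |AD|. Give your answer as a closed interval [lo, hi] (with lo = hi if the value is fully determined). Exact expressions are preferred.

|AD| ∈ [11, 21]  (≈ [11.0000, 21.0000])

|AB| ∈ {16}
|BC| ∈ {2}
|CD| ∈ {3}
|AC| ∈ [14, 18]
|BD| ∈ [1, 5]
|AD| ∈ [11, 21]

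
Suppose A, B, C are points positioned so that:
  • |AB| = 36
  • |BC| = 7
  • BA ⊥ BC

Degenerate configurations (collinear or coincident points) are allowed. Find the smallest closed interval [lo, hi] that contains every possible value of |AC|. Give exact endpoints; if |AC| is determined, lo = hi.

|AB| ∈ {36}
|BC| ∈ {7}
|AC| ∈ {√(1345)}

|AC| = √(1345)  (≈ 36.6742)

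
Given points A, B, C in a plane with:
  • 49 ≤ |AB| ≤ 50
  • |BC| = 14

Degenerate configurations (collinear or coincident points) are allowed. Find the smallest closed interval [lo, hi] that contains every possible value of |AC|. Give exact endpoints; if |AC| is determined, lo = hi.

|AB| ∈ [49, 50]
|BC| ∈ {14}
|AC| ∈ [35, 64]

|AC| ∈ [35, 64]  (≈ [35.0000, 64.0000])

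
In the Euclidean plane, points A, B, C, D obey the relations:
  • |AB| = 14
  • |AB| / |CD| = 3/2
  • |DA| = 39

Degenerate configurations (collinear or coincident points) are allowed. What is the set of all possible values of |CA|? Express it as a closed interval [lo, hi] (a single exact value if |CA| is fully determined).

|AB| ∈ {14}
|AD| ∈ {39}
|CD| ∈ {28/3}
|BD| ∈ [25, 53]
|AC| ∈ [89/3, 145/3]
|BC| ∈ [47/3, 187/3]

|CA| ∈ [89/3, 145/3]  (≈ [29.6667, 48.3333])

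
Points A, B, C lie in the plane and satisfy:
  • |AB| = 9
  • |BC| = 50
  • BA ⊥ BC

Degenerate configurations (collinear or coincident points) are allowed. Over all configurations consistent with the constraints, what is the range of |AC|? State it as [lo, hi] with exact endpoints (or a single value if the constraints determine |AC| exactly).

|AB| ∈ {9}
|BC| ∈ {50}
|AC| ∈ {√(2581)}

|AC| = √(2581)  (≈ 50.8035)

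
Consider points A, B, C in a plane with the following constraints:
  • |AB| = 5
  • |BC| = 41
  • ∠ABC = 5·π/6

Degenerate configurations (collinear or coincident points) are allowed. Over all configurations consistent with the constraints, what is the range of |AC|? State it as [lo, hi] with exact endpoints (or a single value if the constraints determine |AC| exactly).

|AC| = √(205·√(3) + 1706)  (≈ 45.3990)

|AB| ∈ {5}
|BC| ∈ {41}
|AC| ∈ {√(205·√(3) + 1706)}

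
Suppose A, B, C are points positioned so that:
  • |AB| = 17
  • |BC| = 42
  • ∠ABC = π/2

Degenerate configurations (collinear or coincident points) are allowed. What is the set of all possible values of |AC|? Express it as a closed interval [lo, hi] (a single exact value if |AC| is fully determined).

|AC| = √(2053)  (≈ 45.3100)

|AB| ∈ {17}
|BC| ∈ {42}
|AC| ∈ {√(2053)}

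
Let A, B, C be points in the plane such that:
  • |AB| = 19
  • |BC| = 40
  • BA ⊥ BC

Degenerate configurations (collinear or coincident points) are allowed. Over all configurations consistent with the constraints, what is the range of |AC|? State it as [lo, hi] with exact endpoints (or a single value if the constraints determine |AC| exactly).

|AC| = √(1961)  (≈ 44.2832)

|AB| ∈ {19}
|BC| ∈ {40}
|AC| ∈ {√(1961)}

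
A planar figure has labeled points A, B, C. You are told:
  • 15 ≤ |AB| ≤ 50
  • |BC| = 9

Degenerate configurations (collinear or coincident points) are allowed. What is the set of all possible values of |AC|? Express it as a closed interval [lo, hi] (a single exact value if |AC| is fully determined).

|AB| ∈ [15, 50]
|BC| ∈ {9}
|AC| ∈ [6, 59]

|AC| ∈ [6, 59]  (≈ [6.0000, 59.0000])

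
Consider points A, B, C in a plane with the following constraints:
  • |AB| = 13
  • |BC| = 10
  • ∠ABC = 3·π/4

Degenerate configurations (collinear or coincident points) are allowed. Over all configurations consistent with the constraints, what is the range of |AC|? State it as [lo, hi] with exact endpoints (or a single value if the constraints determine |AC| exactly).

|AC| = √(130·√(2) + 269)  (≈ 21.2802)

|AB| ∈ {13}
|BC| ∈ {10}
|AC| ∈ {√(130·√(2) + 269)}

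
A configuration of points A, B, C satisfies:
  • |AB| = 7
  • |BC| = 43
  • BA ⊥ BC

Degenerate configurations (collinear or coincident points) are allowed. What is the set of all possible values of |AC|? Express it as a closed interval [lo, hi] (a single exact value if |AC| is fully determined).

|AC| = √(1898)  (≈ 43.5660)

|AB| ∈ {7}
|BC| ∈ {43}
|AC| ∈ {√(1898)}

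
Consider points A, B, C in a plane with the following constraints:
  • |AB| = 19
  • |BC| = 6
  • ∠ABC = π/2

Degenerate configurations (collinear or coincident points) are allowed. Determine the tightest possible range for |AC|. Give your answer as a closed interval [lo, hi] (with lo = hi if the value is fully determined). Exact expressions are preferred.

|AB| ∈ {19}
|BC| ∈ {6}
|AC| ∈ {√(397)}

|AC| = √(397)  (≈ 19.9249)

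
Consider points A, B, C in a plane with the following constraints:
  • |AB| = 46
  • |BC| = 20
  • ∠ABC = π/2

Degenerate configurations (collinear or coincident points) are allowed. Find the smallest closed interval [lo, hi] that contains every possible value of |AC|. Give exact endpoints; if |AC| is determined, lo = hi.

|AC| = 2·√(629)  (≈ 50.1597)

|AB| ∈ {46}
|BC| ∈ {20}
|AC| ∈ {2·√(629)}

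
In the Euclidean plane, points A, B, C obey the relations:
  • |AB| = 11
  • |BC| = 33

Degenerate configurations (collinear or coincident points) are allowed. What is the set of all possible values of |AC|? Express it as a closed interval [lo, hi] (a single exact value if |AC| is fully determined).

|AC| ∈ [22, 44]  (≈ [22.0000, 44.0000])

|AB| ∈ {11}
|BC| ∈ {33}
|AC| ∈ [22, 44]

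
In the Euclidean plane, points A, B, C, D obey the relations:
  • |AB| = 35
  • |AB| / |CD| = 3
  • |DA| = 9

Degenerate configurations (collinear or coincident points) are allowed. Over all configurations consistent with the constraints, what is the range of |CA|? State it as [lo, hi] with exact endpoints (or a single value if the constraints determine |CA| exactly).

|CA| ∈ [8/3, 62/3]  (≈ [2.6667, 20.6667])

|AB| ∈ {35}
|AD| ∈ {9}
|CD| ∈ {35/3}
|BD| ∈ [26, 44]
|AC| ∈ [8/3, 62/3]
|BC| ∈ [43/3, 167/3]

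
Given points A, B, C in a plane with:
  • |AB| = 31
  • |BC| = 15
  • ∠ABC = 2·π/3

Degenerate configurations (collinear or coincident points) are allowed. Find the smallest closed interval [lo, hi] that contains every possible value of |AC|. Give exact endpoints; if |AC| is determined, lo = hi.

|AB| ∈ {31}
|BC| ∈ {15}
|AC| ∈ {√(1651)}

|AC| = √(1651)  (≈ 40.6325)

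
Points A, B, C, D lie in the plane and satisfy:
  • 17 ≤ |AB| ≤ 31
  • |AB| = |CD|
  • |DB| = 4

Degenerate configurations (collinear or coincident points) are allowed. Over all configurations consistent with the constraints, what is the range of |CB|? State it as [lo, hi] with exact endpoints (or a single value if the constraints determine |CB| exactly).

|CB| ∈ [13, 35]  (≈ [13.0000, 35.0000])

|AB| ∈ [17, 31]
|BD| ∈ {4}
|CD| ∈ [17, 31]
|AD| ∈ [13, 35]
|BC| ∈ [13, 35]
|AC| ∈ [0, 66]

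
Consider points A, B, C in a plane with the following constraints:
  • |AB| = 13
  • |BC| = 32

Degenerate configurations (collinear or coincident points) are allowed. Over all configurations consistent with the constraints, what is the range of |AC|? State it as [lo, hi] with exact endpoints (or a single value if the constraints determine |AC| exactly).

|AC| ∈ [19, 45]  (≈ [19.0000, 45.0000])

|AB| ∈ {13}
|BC| ∈ {32}
|AC| ∈ [19, 45]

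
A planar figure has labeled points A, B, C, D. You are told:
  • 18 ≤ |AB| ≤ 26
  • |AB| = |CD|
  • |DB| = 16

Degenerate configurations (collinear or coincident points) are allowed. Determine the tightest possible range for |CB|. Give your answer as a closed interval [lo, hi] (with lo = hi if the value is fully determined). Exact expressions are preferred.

|AB| ∈ [18, 26]
|BD| ∈ {16}
|CD| ∈ [18, 26]
|AD| ∈ [2, 42]
|BC| ∈ [2, 42]
|AC| ∈ [0, 68]

|CB| ∈ [2, 42]  (≈ [2.0000, 42.0000])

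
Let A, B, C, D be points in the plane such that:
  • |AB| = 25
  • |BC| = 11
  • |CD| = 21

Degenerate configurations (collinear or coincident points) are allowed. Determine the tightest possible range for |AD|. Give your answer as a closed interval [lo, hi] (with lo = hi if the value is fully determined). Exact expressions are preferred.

|AD| ∈ [0, 57]  (≈ [0.0000, 57.0000])

|AB| ∈ {25}
|BC| ∈ {11}
|CD| ∈ {21}
|AC| ∈ [14, 36]
|BD| ∈ [10, 32]
|AD| ∈ [0, 57]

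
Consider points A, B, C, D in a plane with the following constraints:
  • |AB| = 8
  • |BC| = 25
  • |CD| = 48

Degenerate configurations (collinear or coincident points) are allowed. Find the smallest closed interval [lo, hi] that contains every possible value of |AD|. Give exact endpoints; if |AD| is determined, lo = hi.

|AD| ∈ [15, 81]  (≈ [15.0000, 81.0000])

|AB| ∈ {8}
|BC| ∈ {25}
|CD| ∈ {48}
|AC| ∈ [17, 33]
|BD| ∈ [23, 73]
|AD| ∈ [15, 81]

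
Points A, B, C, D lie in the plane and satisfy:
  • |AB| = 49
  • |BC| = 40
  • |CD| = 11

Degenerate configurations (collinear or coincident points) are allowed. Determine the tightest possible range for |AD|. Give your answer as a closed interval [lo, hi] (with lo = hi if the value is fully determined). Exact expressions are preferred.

|AD| ∈ [0, 100]  (≈ [0.0000, 100.0000])

|AB| ∈ {49}
|BC| ∈ {40}
|CD| ∈ {11}
|AC| ∈ [9, 89]
|BD| ∈ [29, 51]
|AD| ∈ [0, 100]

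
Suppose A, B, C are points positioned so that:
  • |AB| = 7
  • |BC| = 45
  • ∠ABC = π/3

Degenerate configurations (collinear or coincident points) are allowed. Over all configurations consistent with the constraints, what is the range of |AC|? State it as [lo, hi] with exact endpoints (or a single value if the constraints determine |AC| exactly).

|AB| ∈ {7}
|BC| ∈ {45}
|AC| ∈ {√(1759)}

|AC| = √(1759)  (≈ 41.9404)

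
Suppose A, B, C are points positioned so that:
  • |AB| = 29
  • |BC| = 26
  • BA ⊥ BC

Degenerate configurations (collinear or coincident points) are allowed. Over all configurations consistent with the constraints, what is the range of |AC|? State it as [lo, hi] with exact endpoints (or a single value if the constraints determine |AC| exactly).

|AC| = √(1517)  (≈ 38.9487)

|AB| ∈ {29}
|BC| ∈ {26}
|AC| ∈ {√(1517)}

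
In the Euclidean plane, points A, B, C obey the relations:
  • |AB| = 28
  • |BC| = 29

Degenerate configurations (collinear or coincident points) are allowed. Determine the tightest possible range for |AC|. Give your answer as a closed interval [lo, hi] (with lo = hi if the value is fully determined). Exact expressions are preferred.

|AC| ∈ [1, 57]  (≈ [1.0000, 57.0000])

|AB| ∈ {28}
|BC| ∈ {29}
|AC| ∈ [1, 57]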